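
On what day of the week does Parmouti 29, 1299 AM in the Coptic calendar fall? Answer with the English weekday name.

In the Gregorian calendar this is 4 May 1583 (JDN 2299362).
JDN 2299362 mod 7 = 2, and JDN 0 was a Monday, so this is a Wednesday.

Wednesday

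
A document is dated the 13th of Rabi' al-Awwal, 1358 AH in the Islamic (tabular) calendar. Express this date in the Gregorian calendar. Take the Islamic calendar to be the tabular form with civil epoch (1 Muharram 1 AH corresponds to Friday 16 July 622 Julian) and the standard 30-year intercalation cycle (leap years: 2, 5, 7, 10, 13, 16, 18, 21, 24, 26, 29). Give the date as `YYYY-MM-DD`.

Both dates share Julian Day Number 2429387; in the Gregorian calendar that is 3 May 1939 CE.

1939-05-03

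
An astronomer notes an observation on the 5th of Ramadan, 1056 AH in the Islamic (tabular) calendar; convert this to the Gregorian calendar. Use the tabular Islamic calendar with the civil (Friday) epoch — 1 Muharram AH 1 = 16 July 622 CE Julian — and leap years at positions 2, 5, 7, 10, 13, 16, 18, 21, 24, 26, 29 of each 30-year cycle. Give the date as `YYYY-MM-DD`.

Julian Day Number of the source date = 2322537.
Converting JDN 2322537 to the Gregorian calendar gives 15 October 1646 CE.

1646-10-15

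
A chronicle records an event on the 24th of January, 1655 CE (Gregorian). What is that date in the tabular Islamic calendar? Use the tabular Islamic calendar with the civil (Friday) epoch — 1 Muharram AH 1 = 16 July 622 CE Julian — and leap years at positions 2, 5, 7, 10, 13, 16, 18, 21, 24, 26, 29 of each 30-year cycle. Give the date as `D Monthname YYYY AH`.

Both dates share Julian Day Number 2325560; in the tabular Islamic calendar that is 16 Rabi' al-Awwal 1065 AH.

16 Rabi' al-Awwal 1065 AH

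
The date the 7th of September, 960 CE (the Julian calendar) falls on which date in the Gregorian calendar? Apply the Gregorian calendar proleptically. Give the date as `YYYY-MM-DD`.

For dates in this range the Gregorian date is 5 days ahead of the Julian.
7 September 960 Julian + 5 days → 12 September 960 Gregorian.

0960-09-12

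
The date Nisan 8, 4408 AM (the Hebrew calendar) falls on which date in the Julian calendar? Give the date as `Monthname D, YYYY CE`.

April 6, 648 CE

The source date corresponds to 9 April 648 in the proleptic Gregorian calendar (JDN 1957836).
That day falls on 6 April 648 CE in the Julian calendar.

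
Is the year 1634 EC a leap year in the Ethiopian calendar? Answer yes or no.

1634 mod 4 = 2; in the Ethiopian calendar a year is leap when year mod 4 = 3, so it is a common year.

no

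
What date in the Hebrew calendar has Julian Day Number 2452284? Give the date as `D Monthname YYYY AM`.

The Gregorian equivalent of JDN 2452284 is 9 January 2002.
In the Hebrew calendar that day is 25 Tevet 5762 AM.

25 Tevet 5762 AM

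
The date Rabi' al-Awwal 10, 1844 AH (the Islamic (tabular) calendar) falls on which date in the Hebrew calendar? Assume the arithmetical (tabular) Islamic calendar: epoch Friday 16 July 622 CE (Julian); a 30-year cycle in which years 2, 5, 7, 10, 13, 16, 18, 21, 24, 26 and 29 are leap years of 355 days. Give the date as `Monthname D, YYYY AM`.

The source date corresponds to 8 November 2410 in the Gregorian calendar (JDN 2601606).
That day falls on 10 Cheshvan 6171 AM in the Hebrew calendar.

Cheshvan 10, 6171 AM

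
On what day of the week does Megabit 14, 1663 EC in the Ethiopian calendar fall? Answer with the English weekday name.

Friday

Equivalently 20 March 1671 Gregorian, JDN 2331459.
JDN 2331459 mod 7 = 4, and JDN 0 was a Monday, so this is a Friday.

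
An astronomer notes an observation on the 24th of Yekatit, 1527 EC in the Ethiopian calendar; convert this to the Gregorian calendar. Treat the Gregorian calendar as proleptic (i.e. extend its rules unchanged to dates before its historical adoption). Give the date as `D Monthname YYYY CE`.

28 February 1535 CE

Both dates share Julian Day Number 2281765; in the Gregorian calendar that is 28 February 1535 CE.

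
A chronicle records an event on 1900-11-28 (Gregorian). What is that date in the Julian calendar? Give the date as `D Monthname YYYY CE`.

The Julian–Gregorian offset here is 13 days (Julian trailing).
28 November 1900 Gregorian − 13 days → 15 November 1900 Julian.

15 November 1900 CE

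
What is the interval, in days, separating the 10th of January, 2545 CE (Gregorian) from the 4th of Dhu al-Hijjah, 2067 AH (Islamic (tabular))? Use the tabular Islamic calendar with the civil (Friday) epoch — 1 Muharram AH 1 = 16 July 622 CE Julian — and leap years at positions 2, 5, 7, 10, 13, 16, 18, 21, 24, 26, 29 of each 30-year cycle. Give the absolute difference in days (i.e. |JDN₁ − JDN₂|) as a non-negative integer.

30278

First date → JDN 2650612; second date → JDN 2680890.
The interval is |2650612 − 2680890| = 30278 days.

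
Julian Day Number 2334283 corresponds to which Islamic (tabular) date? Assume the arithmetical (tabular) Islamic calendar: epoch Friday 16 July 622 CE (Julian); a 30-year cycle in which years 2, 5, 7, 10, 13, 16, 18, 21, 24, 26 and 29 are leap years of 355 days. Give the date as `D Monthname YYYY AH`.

The Gregorian equivalent of JDN 2334283 is 12 December 1678.
In the tabular Islamic calendar that day is 27 Shawwal 1089 AH.

27 Shawwal 1089 AH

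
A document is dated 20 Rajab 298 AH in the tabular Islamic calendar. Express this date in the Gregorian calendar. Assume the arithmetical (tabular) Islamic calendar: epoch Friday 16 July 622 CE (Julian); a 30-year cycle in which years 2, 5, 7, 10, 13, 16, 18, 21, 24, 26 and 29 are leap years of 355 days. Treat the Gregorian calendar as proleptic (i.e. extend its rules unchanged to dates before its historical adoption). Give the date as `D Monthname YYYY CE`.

Julian Day Number of the source date = 2053883.
Converting JDN 2053883 to the Gregorian calendar gives 29 March 911 CE.

29 March 911 CE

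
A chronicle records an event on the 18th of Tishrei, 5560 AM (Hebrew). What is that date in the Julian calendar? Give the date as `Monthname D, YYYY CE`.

The source date corresponds to 17 October 1799 in the Gregorian calendar (JDN 2378421).
That day falls on 6 October 1799 CE in the Julian calendar.

October 6, 1799 CE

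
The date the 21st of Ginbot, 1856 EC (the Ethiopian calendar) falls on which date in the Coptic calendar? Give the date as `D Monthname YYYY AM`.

21 Pashons 1580 AM

The source date corresponds to 28 May 1864 in the Gregorian calendar (JDN 2402020).
That day falls on 21 Pashons 1580 AM in the Coptic calendar.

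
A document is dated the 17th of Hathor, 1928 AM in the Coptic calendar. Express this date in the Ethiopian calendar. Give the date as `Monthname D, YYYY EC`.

The source date corresponds to 29 November 2211 in the Gregorian calendar (JDN 2528943).
That day falls on 17 Hidar 2204 EC in the Ethiopian calendar.

Hidar 17, 2204 EC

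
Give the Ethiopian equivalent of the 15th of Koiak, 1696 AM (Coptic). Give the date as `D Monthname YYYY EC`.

Both dates share Julian Day Number 2444233; in the Ethiopian calendar that is 15 Tahsas 1972 EC.

15 Tahsas 1972 EC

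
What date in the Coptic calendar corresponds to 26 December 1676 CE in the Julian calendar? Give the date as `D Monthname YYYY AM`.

Julian Day Number of the source date = 2333577.
Converting JDN 2333577 to the Coptic calendar gives 30 Koiak 1393 AM.

30 Koiak 1393 AM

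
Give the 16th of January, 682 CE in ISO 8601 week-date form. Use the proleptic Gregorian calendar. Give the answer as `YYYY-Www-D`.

0682-W03-1

The weekday is Monday (ISO weekday 1).
That Monday belongs to ISO week 3 of ISO year 682.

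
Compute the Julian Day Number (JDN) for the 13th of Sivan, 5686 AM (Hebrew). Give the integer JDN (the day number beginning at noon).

In the Gregorian calendar the same day is 26 May 1926.
JDN 2299161 is 15 October 1582 CE (Gregorian); the target day is +125501 days from there, so JDN = 2424662.

2424662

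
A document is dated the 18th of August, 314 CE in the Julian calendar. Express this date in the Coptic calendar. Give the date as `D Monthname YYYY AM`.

The source date corresponds to 19 August 314 in the proleptic Gregorian calendar (JDN 1835976).
That day falls on 25 Mesori 30 AM in the Coptic calendar.

25 Mesori 30 AM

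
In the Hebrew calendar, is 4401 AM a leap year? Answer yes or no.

Hebrew year 4401 is year 12 of its 19-year Metonic cycle; leap years are at positions 3, 6, 8, 11, 14, 17, 19, so it is a common year (12 months).

no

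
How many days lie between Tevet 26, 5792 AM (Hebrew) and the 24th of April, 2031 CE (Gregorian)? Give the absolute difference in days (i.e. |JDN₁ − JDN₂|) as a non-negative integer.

261

JDN of the first date = 2463242.
JDN of the second date = 2462981.
|2462981 − 2463242| = 261.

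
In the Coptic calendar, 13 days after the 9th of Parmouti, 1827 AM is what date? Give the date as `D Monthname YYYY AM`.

22 Parmouti 1827 AM

The starting date is JDN 2492194; 2492194 + 13 = 2492207.
JDN 2492207 corresponds to 22 Parmouti 1827 AM.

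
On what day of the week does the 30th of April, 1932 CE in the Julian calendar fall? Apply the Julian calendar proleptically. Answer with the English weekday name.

Friday

In the Gregorian calendar this is 13 May 1932 (JDN 2426841).
JDN 2426841 mod 7 = 4, and JDN 0 was a Monday, so this is a Friday.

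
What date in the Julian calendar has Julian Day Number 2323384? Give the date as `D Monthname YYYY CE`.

29 January 1649 CE

JDN 2323384 is 8 February 1649 in the Gregorian calendar.
In the Julian calendar that day is 29 January 1649 CE.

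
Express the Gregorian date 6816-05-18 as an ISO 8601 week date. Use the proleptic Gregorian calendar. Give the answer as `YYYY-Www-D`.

6816-W20-3

The weekday is Wednesday (ISO weekday 3).
That Wednesday belongs to ISO week 20 of ISO year 6816.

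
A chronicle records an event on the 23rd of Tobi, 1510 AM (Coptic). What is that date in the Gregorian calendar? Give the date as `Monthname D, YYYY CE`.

Julian Day Number of the source date = 2376334.
Converting JDN 2376334 to the Gregorian calendar gives 29 January 1794 CE.

January 29, 1794 CE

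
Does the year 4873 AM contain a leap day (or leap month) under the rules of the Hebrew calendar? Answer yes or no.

no

Hebrew year 4873 is year 9 of its 19-year Metonic cycle; leap years are at positions 3, 6, 8, 11, 14, 17, 19, so it is a common year (12 months).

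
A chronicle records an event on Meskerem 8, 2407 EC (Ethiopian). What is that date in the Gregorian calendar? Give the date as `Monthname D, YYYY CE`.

Julian Day Number of the source date = 2603019.
Converting JDN 2603019 to the Gregorian calendar gives 21 September 2414 CE.

September 21, 2414 CE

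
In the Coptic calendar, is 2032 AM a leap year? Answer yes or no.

no

2032 mod 4 = 0; in the Coptic calendar a year is leap when year mod 4 = 3, so it is a common year.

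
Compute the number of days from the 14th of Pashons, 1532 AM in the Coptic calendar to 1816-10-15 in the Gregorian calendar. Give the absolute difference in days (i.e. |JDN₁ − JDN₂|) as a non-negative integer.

First date → JDN 2384481; second date → JDN 2384628.
The interval is |2384481 − 2384628| = 147 days.

147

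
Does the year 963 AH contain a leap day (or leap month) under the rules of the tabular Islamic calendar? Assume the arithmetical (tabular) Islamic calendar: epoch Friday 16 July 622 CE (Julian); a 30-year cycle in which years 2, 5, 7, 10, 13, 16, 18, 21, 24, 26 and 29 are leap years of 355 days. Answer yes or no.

no

Year 963 AH is year 3 of its 30-year cycle; leap positions are 2, 5, 7, 10, 13, 16, 18, 21, 24, 26, 29, so it is a common year (354 days).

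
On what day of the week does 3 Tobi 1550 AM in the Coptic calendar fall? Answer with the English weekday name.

Friday

In the Gregorian calendar this is 10 January 1834 (JDN 2390924).
Since JDN mod 7 = 4 (0 = Monday), the day is Friday.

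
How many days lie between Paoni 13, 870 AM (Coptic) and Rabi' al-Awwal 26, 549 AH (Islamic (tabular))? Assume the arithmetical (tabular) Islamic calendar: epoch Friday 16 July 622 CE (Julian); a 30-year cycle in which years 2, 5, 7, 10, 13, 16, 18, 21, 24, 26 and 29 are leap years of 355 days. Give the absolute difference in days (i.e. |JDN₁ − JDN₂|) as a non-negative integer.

JDN of the first date = 2142714.
JDN of the second date = 2142717.
|2142717 − 2142714| = 3.

3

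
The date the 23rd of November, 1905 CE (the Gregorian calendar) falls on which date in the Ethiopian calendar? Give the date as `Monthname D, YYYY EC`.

Hidar 14, 1898 EC

Julian Day Number of the source date = 2417173.
Converting JDN 2417173 to the Ethiopian calendar gives 14 Hidar 1898 EC.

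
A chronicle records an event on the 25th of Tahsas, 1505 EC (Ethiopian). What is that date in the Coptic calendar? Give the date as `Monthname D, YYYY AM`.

Julian Day Number of the source date = 2273671.
Converting JDN 2273671 to the Coptic calendar gives 25 Koiak 1229 AM.

Koiak 25, 1229 AM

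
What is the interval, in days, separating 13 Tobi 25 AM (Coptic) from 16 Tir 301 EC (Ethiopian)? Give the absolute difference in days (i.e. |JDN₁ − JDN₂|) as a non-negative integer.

First date → JDN 1833928; second date → JDN 1833931.
The interval is |1833928 − 1833931| = 3 days.

3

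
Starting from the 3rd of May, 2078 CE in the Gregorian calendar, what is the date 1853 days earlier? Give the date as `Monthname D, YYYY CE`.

April 6, 2073 CE

Counting 1853 days back from JDN 2480157 reaches JDN 2478304, which is April 6, 2073 CE.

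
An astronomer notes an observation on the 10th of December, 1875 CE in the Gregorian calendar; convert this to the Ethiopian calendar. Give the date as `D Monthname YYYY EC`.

Both dates share Julian Day Number 2406233; in the Ethiopian calendar that is 1 Tahsas 1868 EC.

1 Tahsas 1868 EC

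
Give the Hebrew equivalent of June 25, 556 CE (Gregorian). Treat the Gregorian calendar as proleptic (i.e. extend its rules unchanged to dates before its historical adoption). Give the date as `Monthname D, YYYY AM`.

Both dates share Julian Day Number 1924311; in the Hebrew calendar that is 29 Sivan 4316 AM.

Sivan 29, 4316 AM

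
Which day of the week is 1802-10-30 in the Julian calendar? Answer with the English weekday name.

Thursday

This is JDN 2379541 (11 November 1802 Gregorian).
JDN 2379541 mod 7 = 3, and JDN 0 was a Monday, so this is a Thursday.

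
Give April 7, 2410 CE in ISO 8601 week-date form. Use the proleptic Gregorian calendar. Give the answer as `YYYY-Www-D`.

2410-W14-3

The weekday is Wednesday (ISO weekday 3).
That Wednesday belongs to ISO week 14 of ISO year 2410.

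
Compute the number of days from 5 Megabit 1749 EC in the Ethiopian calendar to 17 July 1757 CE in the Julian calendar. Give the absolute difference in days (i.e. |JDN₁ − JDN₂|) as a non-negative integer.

138

First date → JDN 2362862; second date → JDN 2363000.
The interval is |2362862 − 2363000| = 138 days.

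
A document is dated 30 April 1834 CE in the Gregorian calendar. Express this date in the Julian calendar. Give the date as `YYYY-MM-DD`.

1834-04-18

The Julian–Gregorian offset here is 12 days (Julian trailing).
30 April 1834 Gregorian − 12 days → 18 April 1834 Julian.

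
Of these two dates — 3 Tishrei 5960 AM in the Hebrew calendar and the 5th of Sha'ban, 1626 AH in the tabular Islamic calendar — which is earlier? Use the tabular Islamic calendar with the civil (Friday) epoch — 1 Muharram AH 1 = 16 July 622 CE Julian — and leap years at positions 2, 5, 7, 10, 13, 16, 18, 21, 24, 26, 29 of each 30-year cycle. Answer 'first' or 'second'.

The two dates have Julian Day Numbers 2524494 and 2524497 respectively.
Since 2524494 < 2524497, the first date comes first.

first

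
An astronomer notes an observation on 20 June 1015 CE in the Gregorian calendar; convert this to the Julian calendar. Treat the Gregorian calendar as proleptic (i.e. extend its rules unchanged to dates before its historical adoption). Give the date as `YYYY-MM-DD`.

1015-06-14

For dates in this range the Gregorian date is 6 days ahead of the Julian.
20 June 1015 Gregorian − 6 days → 14 June 1015 Julian.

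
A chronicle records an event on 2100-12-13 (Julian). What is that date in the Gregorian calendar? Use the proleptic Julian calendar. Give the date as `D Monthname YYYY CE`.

For dates in this range the Gregorian date is 14 days ahead of the Julian.
13 December 2100 Julian + 14 days → 27 December 2100 Gregorian.

27 December 2100 CE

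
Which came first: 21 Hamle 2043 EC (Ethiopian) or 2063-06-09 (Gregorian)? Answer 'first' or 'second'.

First date → JDN 2470381; second date → JDN 2474715.
JDN 2470381 < JDN 2474715, so the first date is earlier.

first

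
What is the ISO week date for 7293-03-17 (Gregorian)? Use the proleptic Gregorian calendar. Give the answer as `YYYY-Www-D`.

7293-W12-2

The weekday is Tuesday (ISO weekday 2).
That Tuesday belongs to ISO week 12 of ISO year 7293.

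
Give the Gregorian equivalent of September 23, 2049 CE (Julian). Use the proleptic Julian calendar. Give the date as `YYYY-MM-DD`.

2049-10-06

At this point the Julian calendar is 13 days behind the Gregorian.
23 September 2049 Julian + 13 days → 6 October 2049 Gregorian.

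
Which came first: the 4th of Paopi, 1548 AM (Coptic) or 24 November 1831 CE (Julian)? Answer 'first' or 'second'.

first

First date → JDN 2390105; second date → JDN 2390158.
JDN 2390105 < JDN 2390158, so the first date is earlier.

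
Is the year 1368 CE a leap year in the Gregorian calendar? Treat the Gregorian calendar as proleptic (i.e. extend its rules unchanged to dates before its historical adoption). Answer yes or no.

1368 is divisible by 4 and not by 100, so it is a leap year.

yes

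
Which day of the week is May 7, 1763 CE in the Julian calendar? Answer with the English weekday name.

Wednesday

In the Gregorian calendar this is 18 May 1763 (JDN 2365120).
2365120 ≡ 2 (mod 7); counting from Monday = 0 gives Wednesday.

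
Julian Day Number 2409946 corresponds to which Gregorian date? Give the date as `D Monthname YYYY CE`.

Counting from JDN 2299161 = 15 Oct 1582 gives an offset of 110785 days.

8 February 1886 CE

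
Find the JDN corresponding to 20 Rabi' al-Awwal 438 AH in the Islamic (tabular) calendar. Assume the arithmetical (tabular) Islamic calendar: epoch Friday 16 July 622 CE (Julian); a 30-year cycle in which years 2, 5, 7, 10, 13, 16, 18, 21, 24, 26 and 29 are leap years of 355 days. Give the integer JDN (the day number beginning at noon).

In the proleptic Gregorian calendar the same day is 30 September 1046.
JDN 2400001 is 17 November 1858 CE (Gregorian), MJD 0; the target day is −296625 days from there, so JDN = 2103376.

2103376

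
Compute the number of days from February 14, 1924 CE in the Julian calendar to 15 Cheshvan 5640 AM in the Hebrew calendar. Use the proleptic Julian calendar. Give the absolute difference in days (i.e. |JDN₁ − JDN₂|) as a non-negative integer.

16188

First date → JDN 2423843; second date → JDN 2407655.
The interval is |2423843 − 2407655| = 16188 days.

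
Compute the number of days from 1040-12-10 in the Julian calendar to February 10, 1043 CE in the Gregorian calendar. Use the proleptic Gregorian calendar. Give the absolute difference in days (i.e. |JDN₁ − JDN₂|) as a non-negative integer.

JDN of the first date = 2101262.
JDN of the second date = 2102048.
|2102048 − 2101262| = 786.

786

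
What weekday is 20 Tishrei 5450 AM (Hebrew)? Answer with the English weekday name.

Equivalently 4 October 1689 Gregorian, JDN 2338232.
Since JDN mod 7 = 1 (0 = Monday), the day is Tuesday.

Tuesday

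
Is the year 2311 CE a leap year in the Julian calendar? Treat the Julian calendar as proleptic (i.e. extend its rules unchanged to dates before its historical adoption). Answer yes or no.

no

2311 mod 4 = 3, so it is a common year in the Julian calendar.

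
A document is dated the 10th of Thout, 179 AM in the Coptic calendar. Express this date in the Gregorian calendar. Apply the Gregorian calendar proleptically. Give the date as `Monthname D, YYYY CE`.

Julian Day Number of the source date = 1890053.
Converting JDN 1890053 to the Gregorian calendar gives 8 September 462 CE.

September 8, 462 CE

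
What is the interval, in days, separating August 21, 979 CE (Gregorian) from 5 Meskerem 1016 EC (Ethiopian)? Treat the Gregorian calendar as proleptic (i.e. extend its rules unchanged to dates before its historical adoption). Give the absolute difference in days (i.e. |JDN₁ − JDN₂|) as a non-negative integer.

16089

JDN of the first date = 2078865.
JDN of the second date = 2094954.
|2094954 − 2078865| = 16089.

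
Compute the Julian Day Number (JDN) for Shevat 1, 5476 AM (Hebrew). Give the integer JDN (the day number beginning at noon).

2347840

Equivalently 25 January 1716 (Gregorian).
JDN 2451545 is 1 January 2000 CE (Gregorian); the target day is −103705 days from there, so JDN = 2347840.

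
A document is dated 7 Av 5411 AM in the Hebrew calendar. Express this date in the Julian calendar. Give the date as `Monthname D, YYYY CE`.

Julian Day Number of the source date = 2324281.
Converting JDN 2324281 to the Julian calendar gives 15 July 1651 CE.

July 15, 1651 CE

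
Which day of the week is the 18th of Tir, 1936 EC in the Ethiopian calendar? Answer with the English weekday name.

In the Gregorian calendar this is 27 January 1944 (JDN 2431117).
JDN 2431117 mod 7 = 3, and JDN 0 was a Monday, so this is a Thursday.

Thursday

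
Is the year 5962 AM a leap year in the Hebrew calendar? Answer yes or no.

Hebrew year 5962 is year 15 of its 19-year Metonic cycle; leap years are at positions 3, 6, 8, 11, 14, 17, 19, so it is a common year (12 months).

no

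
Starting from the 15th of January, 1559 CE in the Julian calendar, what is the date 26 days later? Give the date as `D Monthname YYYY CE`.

10 February 1559 CE

JDN of the 15th of January, 1559 CE = 2290497.
2290497 + 26 = 2290523.
JDN 2290523 in the Julian calendar is 10 February 1559 CE.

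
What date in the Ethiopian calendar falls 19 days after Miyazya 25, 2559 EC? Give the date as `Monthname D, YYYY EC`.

JDN of Miyazya 25, 2559 EC = 2658764.
2658764 + 19 = 2658783.
JDN 2658783 in the Ethiopian calendar is Ginbot 14, 2559 EC.

Ginbot 14, 2559 EC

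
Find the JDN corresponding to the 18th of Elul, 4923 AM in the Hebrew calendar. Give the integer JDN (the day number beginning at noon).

2146074

Equivalently 26 August 1163 (proleptic Gregorian).
JDN 2299161 is 15 October 1582 CE (Gregorian); the target day is −153087 days from there, so JDN = 2146074.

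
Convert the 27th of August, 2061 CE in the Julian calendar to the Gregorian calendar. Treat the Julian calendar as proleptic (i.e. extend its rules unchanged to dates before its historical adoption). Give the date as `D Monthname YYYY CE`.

9 September 2061 CE

For dates in this range the Gregorian date is 13 days ahead of the Julian.
27 August 2061 Julian + 13 days → 9 September 2061 Gregorian.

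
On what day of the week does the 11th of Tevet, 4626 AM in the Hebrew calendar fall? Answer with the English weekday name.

In the proleptic Gregorian calendar this is 6 January 866 (JDN 2037366).
JDN 2037366 mod 7 = 2, and JDN 0 was a Monday, so this is a Wednesday.

Wednesday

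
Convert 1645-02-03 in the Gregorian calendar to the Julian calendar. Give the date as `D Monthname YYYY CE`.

24 January 1645 CE

For dates in this range the Gregorian date is 10 days ahead of the Julian.
3 February 1645 Gregorian − 10 days → 24 January 1645 Julian.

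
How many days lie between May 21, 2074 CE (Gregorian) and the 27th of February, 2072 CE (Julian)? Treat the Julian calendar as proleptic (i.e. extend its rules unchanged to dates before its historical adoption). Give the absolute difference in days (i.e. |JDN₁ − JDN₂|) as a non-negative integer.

801

First date → JDN 2478714; second date → JDN 2477913.
The interval is |2478714 − 2477913| = 801 days.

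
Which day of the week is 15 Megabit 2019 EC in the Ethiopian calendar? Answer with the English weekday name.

Equivalently 24 March 2027 Gregorian, JDN 2461489.
2461489 ≡ 2 (mod 7); counting from Monday = 0 gives Wednesday.

Wednesday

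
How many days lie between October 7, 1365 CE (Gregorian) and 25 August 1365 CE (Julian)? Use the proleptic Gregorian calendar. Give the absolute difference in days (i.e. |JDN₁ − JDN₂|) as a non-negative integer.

35

JDN of the first date = 2219896.
JDN of the second date = 2219861.
|2219861 − 2219896| = 35.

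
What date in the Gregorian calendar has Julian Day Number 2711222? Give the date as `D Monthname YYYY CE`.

JDN 2451545 is 1 Jan 2000; 2711222 is +259677 days from there.

22 December 2710 CE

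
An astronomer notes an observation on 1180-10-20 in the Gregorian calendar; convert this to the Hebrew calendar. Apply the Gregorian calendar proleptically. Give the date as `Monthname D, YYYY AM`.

Tishrei 22, 4941 AM

Both dates share Julian Day Number 2152339; in the Hebrew calendar that is 22 Tishrei 4941 AM.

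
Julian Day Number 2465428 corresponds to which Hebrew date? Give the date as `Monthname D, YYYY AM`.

JDN 2465428 is 4 January 2038 in the Gregorian calendar.
In the Hebrew calendar that day is Tevet 27, 5798 AM.

Tevet 27, 5798 AM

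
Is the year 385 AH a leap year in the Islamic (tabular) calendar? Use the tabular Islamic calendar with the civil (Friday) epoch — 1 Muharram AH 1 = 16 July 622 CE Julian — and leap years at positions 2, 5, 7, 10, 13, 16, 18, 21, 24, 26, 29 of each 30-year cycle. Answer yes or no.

Year 385 AH is year 25 of its 30-year cycle; leap positions are 2, 5, 7, 10, 13, 16, 18, 21, 24, 26, 29, so it is a common year (354 days).

no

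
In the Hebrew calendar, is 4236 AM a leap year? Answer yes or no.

Hebrew year 4236 is year 18 of its 19-year Metonic cycle; leap years are at positions 3, 6, 8, 11, 14, 17, 19, so it is a common year (12 months).

no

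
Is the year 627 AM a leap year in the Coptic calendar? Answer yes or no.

627 mod 4 = 3; in the Coptic calendar a year is leap when year mod 4 = 3, so it is a leap year.

yes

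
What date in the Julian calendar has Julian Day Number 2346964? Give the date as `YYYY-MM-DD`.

1713-08-21

JDN 2346964 is 1 September 1713 in the Gregorian calendar.
In the Julian calendar that day is 1713-08-21.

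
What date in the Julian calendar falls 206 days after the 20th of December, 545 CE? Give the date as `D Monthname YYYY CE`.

Counting 206 days forward from JDN 1920473 reaches JDN 1920679, which is 14 July 546 CE.

14 July 546 CE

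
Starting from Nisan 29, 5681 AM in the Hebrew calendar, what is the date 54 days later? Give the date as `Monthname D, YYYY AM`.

The starting date is JDN 2422817; 2422817 + 54 = 2422871.
JDN 2422871 corresponds to Sivan 24, 5681 AM.

Sivan 24, 5681 AM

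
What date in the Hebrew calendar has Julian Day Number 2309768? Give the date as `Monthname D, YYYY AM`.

JDN 2309768 is 30 October 1611 in the Gregorian calendar.
In the Hebrew calendar that day is Cheshvan 23, 5372 AM.

Cheshvan 23, 5372 AM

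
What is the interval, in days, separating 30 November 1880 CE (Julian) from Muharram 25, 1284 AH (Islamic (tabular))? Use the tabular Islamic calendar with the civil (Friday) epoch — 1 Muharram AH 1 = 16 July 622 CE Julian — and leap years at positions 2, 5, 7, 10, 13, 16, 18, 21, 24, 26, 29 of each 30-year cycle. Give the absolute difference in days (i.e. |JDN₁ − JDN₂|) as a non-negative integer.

4946

First date → JDN 2408062; second date → JDN 2403116.
The interval is |2408062 − 2403116| = 4946 days.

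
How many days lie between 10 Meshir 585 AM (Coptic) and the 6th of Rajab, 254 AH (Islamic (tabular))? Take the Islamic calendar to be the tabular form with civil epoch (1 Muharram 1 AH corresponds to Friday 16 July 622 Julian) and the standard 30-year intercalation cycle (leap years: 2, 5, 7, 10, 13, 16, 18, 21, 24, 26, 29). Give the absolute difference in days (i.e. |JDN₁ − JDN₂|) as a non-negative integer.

218

JDN of the first date = 2038495.
JDN of the second date = 2038277.
|2038277 − 2038495| = 218.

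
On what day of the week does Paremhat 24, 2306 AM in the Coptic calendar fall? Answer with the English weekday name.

Tuesday

In the Gregorian calendar this is 6 April 2590 (JDN 2667134).
2667134 ≡ 1 (mod 7); counting from Monday = 0 gives Tuesday.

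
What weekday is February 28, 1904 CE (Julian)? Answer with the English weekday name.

Equivalently 12 March 1904 Gregorian, JDN 2416552.
JDN 2416552 mod 7 = 5, and JDN 0 was a Monday, so this is a Saturday.

Saturday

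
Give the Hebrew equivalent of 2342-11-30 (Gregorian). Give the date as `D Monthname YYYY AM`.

Julian Day Number of the source date = 2576791.
Converting JDN 2576791 to the Hebrew calendar gives 2 Kislev 6103 AM.

2 Kislev 6103 AM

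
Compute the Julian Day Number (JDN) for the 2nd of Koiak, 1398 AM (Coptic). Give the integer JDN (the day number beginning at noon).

2335375

In the Gregorian calendar the same day is 8 December 1681.
JDN 2299161 is 15 October 1582 CE (Gregorian); the target day is +36214 days from there, so JDN = 2335375.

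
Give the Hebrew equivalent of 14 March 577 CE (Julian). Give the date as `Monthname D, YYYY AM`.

Nisan 9, 4337 AM

Both dates share Julian Day Number 1931880; in the Hebrew calendar that is 9 Nisan 4337 AM.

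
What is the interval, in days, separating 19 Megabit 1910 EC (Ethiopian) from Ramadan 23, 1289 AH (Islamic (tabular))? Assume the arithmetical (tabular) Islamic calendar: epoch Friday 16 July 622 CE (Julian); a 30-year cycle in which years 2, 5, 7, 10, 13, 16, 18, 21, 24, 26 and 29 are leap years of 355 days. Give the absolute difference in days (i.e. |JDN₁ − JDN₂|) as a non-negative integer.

16559

First date → JDN 2421681; second date → JDN 2405122.
The interval is |2421681 − 2405122| = 16559 days.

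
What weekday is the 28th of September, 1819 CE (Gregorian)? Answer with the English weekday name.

JDN 2385706 mod 7 = 1, and JDN 0 was a Monday, so this is a Tuesday.

Tuesday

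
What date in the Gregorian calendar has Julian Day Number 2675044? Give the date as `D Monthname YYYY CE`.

3 December 2611 CE

Counting from JDN 2299161 = 15 Oct 1582 gives an offset of 375883 days.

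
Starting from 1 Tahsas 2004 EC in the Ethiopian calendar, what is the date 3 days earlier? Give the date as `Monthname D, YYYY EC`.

Hidar 28, 2004 EC

JDN of 1 Tahsas 2004 EC = 2455907.
2455907 − 3 = 2455904.
JDN 2455904 in the Ethiopian calendar is Hidar 28, 2004 EC.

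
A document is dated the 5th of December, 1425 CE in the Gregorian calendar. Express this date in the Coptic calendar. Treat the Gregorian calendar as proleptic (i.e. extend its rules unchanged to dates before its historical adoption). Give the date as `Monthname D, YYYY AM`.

Both dates share Julian Day Number 2241869; in the Coptic calendar that is 30 Hathor 1142 AM.

Hathor 30, 1142 AM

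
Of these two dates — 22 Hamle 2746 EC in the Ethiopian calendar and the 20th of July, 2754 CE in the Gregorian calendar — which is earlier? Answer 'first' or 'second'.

The two dates have Julian Day Numbers 2727153 and 2727138 respectively.
Since 2727138 < 2727153, the second date comes first.

second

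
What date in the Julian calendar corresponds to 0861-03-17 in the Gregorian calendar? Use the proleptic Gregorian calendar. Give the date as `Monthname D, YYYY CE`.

The Julian–Gregorian offset here is 4 days (Julian trailing).
17 March 861 Gregorian − 4 days → 13 March 861 Julian.

March 13, 861 CE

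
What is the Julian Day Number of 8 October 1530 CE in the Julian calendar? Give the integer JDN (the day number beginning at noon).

In the proleptic Gregorian calendar the same day is 18 October 1530.
JDN 2400001 is 17 November 1858 CE (Gregorian), MJD 0; the target day is −119830 days from there, so JDN = 2280171.

2280171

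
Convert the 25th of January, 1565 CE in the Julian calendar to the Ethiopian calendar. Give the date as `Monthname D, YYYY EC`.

Tir 30, 1557 EC

Julian Day Number of the source date = 2292699.
Converting JDN 2292699 to the Ethiopian calendar gives 30 Tir 1557 EC.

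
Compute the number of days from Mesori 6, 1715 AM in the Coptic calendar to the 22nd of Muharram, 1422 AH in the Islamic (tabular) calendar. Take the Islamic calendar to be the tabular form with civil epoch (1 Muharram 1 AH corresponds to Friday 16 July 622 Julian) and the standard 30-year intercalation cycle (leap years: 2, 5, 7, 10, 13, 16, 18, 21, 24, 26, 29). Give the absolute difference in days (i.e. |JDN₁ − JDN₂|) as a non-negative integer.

First date → JDN 2451403; second date → JDN 2452016.
The interval is |2451403 − 2452016| = 613 days.

613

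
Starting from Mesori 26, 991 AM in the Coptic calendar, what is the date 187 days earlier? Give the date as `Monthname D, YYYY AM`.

Meshir 19, 991 AM

The starting date is JDN 2186982; 2186982 − 187 = 2186795.
JDN 2186795 corresponds to Meshir 19, 991 AM.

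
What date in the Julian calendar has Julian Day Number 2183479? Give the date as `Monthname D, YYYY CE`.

January 15, 1266 CE

JDN 2183479 is 22 January 1266 in the proleptic Gregorian calendar.
In the Julian calendar that day is January 15, 1266 CE.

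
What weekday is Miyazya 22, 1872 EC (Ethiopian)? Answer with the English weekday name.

Equivalently 29 April 1880 Gregorian, JDN 2407835.
JDN 2407835 mod 7 = 3, and JDN 0 was a Monday, so this is a Thursday.

Thursday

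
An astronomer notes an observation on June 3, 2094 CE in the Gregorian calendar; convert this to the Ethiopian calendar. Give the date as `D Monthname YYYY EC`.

26 Ginbot 2086 EC

Julian Day Number of the source date = 2486032.
Converting JDN 2486032 to the Ethiopian calendar gives 26 Ginbot 2086 EC.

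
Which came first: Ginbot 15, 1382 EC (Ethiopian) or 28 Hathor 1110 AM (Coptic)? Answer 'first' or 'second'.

The two dates have Julian Day Numbers 2228885 and 2230179 respectively.
Since 2228885 < 2230179, the first date comes first.

first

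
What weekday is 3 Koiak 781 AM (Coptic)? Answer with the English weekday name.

Monday

In the proleptic Gregorian calendar this is 5 December 1064 (JDN 2110017).
2110017 ≡ 0 (mod 7); counting from Monday = 0 gives Monday.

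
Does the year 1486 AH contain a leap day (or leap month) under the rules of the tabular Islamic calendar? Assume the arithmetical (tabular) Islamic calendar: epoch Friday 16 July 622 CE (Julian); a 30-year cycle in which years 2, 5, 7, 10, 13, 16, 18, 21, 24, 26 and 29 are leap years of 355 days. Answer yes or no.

Year 1486 AH is year 16 of its 30-year cycle; leap positions are 2, 5, 7, 10, 13, 16, 18, 21, 24, 26, 29, so it is a leap year (355 days).

yes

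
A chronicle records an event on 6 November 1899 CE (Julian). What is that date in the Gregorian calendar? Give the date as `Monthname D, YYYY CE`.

November 18, 1899 CE

For dates in this range the Gregorian date is 12 days ahead of the Julian.
6 November 1899 Julian + 12 days → 18 November 1899 Gregorian.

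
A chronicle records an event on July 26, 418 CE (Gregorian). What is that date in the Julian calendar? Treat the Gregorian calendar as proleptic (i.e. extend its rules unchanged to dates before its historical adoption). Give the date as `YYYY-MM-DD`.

0418-07-25

The Julian–Gregorian offset here is 1 day (Julian trailing).
26 July 418 Gregorian − 1 day → 25 July 418 Julian.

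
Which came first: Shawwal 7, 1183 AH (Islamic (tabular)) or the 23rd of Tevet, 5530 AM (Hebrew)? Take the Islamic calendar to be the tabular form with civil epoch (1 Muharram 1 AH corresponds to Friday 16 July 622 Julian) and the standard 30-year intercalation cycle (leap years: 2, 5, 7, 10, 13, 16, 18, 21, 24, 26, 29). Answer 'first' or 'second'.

The two dates have Julian Day Numbers 2367573 and 2367559 respectively.
Since 2367559 < 2367573, the second date comes first.

second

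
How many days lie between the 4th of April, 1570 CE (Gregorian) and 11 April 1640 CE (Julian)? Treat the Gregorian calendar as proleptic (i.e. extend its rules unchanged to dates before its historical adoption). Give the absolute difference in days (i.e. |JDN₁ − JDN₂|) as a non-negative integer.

First date → JDN 2294584; second date → JDN 2320169.
The interval is |2294584 − 2320169| = 25585 days.

25585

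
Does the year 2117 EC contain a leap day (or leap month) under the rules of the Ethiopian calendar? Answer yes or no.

no

2117 mod 4 = 1; in the Ethiopian calendar a year is leap when year mod 4 = 3, so it is a common year.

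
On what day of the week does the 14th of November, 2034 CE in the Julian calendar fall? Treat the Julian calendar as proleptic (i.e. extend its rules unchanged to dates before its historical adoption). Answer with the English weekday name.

This is JDN 2464294 (27 November 2034 Gregorian).
JDN 2464294 mod 7 = 0, and JDN 0 was a Monday, so this is a Monday.

Monday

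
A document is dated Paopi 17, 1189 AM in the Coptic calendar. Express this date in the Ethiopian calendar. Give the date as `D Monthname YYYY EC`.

Both dates share Julian Day Number 2258993; in the Ethiopian calendar that is 17 Tikimt 1465 EC.

17 Tikimt 1465 EC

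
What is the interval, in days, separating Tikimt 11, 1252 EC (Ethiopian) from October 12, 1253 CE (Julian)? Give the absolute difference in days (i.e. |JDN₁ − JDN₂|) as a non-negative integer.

JDN of the first date = 2181189.
JDN of the second date = 2179001.
|2179001 − 2181189| = 2188.

2188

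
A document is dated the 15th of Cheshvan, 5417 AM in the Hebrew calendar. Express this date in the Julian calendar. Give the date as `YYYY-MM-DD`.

Julian Day Number of the source date = 2326208.
Converting JDN 2326208 to the Julian calendar gives 23 October 1656 CE.

1656-10-23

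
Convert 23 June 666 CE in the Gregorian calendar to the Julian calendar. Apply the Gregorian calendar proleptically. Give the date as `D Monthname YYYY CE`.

20 June 666 CE

For dates in this range the Gregorian date is 3 days ahead of the Julian.
23 June 666 Gregorian − 3 days → 20 June 666 Julian.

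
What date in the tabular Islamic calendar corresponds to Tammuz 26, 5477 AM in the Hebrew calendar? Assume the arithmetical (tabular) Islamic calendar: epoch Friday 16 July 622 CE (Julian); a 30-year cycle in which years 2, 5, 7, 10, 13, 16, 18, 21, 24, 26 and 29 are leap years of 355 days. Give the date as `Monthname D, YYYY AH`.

Both dates share Julian Day Number 2348367; in the tabular Islamic calendar that is 25 Rajab 1129 AH.

Rajab 25, 1129 AH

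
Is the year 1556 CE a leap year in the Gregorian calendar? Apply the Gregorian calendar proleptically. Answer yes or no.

yes

1556 is divisible by 4 and not by 100, so it is a leap year.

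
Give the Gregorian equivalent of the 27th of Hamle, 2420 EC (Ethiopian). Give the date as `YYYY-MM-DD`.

2428-08-06

Julian Day Number of the source date = 2608087.
Converting JDN 2608087 to the Gregorian calendar gives 6 August 2428 CE.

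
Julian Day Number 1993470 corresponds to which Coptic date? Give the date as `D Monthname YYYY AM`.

JDN 1993470 is 1 November 745 in the proleptic Gregorian calendar.
In the Coptic calendar that day is 1 Hathor 462 AM.

1 Hathor 462 AM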